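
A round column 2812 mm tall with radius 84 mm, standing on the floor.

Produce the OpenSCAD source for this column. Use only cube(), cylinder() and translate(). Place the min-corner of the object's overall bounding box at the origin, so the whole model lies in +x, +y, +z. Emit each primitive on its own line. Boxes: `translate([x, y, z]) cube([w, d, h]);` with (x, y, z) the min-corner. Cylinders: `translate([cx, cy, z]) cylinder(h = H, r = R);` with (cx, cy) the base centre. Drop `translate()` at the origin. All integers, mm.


translate([84, 84, 0]) cylinder(h = 2812, r = 84);


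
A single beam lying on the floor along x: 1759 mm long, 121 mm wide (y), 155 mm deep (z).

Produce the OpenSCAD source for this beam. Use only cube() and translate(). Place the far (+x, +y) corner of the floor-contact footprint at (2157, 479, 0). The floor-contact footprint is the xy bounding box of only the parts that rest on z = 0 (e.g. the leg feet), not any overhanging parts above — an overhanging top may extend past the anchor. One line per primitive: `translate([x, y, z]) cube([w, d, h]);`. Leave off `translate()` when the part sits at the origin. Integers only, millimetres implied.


translate([398, 358, 0]) cube([1759, 121, 155]);


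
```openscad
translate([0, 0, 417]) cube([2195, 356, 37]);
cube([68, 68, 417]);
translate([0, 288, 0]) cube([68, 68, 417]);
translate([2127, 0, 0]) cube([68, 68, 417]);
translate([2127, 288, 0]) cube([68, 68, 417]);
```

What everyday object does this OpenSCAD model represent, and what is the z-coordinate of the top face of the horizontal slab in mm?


A bench. The seat-top height is 454 mm.

A long slab on four corner posts — a bench. The slab sits at z = 417 with thickness 37, so the top is 417 + 37 = 454 mm.


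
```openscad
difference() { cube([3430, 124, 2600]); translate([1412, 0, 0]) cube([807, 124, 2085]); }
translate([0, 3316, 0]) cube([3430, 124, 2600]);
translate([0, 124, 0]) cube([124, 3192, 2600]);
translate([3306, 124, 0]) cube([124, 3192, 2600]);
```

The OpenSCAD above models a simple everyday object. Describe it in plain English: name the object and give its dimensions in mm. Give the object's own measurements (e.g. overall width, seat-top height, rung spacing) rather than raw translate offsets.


A single room: four walls, each 2600 mm tall and 124 mm thick, enclosing an outside footprint 3430×3440 mm (x × y), no floor or roof. The front and back walls (−y and +y sides) run the full x-width; the side walls fit between their inner faces. A door opening 807 mm wide and 2085 mm tall is cut through the front wall from the floor up, its −x edge 1412 mm from the wall's −x end.


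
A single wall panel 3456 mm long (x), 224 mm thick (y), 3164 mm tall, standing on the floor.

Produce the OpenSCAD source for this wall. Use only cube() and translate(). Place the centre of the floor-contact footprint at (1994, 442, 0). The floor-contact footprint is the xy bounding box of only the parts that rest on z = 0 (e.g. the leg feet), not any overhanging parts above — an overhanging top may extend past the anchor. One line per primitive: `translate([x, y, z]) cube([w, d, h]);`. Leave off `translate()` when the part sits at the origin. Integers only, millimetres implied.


translate([266, 330, 0]) cube([3456, 224, 3164]);


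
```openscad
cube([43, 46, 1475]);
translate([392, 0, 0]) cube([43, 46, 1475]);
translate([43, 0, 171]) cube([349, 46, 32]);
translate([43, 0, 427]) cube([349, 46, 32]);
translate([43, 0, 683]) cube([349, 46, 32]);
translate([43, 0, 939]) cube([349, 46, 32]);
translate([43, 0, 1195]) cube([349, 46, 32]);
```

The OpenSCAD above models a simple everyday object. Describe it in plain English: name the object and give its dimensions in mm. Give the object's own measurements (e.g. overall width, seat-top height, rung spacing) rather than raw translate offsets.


A straight ladder. Two 43×46 mm vertical rails, 1475 mm tall, stand 435 mm apart (outside-to-outside) with their front faces coplanar on the −y side. 5 rungs, each 46 mm deep and 32 mm tall, span between the inner faces of the rails, front faces flush with the rails. The lowest rung's underside is at z = 171 mm and rungs are spaced 256 mm apart (underside to underside).


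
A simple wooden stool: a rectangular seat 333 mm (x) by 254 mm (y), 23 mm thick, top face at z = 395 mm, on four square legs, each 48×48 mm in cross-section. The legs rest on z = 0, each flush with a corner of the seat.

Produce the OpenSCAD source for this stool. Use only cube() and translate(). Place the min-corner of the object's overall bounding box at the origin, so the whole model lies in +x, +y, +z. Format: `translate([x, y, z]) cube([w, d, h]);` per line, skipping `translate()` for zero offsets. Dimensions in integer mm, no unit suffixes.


// leg_h = 395 - 23 = 372
translate([0, 0, 372]) cube([333, 254, 23]);
cube([48, 48, 372]);
translate([285, 0, 0]) cube([48, 48, 372]);
translate([0, 206, 0]) cube([48, 48, 372]);
translate([285, 206, 0]) cube([48, 48, 372]);


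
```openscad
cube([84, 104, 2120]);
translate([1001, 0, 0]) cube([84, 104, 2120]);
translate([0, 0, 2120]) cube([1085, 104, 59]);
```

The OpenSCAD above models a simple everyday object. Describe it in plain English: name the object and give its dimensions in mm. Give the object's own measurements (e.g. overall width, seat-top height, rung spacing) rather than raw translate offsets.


A door frame. The clear opening is 917 mm wide and 2120 mm high. Two 84 mm wide jambs, 104 mm deep, stand either side of the opening from the floor to the top of the opening. A 59 mm thick head sits across the top of both jambs, spanning the full outside width of the frame.


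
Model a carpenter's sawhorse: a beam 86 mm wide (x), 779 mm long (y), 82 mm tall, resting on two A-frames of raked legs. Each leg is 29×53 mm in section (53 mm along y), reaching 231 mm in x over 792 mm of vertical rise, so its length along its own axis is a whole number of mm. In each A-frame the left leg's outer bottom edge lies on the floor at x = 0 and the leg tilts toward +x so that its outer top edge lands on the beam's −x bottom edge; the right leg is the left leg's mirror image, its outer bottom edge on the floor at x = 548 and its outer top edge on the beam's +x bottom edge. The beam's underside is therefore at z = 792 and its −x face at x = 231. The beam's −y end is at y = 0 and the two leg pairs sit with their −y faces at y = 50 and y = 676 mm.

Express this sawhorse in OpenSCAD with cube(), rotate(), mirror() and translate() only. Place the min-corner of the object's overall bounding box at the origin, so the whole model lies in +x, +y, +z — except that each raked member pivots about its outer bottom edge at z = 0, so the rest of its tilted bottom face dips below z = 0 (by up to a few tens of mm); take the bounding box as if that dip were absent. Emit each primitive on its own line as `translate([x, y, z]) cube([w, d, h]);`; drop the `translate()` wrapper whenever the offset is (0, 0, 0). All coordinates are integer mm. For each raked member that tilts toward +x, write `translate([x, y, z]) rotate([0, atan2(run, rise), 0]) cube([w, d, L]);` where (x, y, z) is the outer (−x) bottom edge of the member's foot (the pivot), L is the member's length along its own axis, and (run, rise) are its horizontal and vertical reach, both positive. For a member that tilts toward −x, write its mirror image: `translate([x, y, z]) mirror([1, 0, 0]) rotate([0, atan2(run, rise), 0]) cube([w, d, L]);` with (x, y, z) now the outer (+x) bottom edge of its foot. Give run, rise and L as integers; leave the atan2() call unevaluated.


translate([231, 0, 792]) cube([86, 779, 82]);
translate([0, 50, 0]) rotate([0, atan2(231, 792), 0]) cube([29, 53, 825]);
translate([548, 50, 0]) mirror([1, 0, 0]) rotate([0, atan2(231, 792), 0]) cube([29, 53, 825]);
translate([0, 676, 0]) rotate([0, atan2(231, 792), 0]) cube([29, 53, 825]);
translate([548, 676, 0]) mirror([1, 0, 0]) rotate([0, atan2(231, 792), 0]) cube([29, 53, 825]);


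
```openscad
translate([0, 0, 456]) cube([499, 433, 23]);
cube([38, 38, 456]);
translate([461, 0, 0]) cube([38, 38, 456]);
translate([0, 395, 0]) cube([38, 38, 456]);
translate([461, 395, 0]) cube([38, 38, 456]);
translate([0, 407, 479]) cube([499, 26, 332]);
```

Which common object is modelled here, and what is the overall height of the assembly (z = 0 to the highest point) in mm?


A chair. The overall height is 811 mm.

A slab on four corner posts with a tall panel at the back — a chair. The seat slab sits at z = 456 with thickness 23, and the 332 mm backrest starts at the seat top, so the overall height is 456 + 23 + 332 = 811 mm.


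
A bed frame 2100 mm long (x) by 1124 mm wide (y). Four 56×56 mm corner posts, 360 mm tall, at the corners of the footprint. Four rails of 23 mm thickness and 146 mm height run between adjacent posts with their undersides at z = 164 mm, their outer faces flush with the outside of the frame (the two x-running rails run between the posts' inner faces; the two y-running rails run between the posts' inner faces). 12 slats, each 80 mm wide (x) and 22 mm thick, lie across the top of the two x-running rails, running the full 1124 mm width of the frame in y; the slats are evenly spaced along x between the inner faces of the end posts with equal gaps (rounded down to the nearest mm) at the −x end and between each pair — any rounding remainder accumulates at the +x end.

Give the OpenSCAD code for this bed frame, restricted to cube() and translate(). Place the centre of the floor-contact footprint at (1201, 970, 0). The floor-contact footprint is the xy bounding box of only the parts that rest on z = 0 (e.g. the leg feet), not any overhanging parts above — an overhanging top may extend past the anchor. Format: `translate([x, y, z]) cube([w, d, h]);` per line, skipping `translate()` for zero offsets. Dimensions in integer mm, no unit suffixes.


translate([151, 408, 0]) cube([56, 56, 360]);
translate([151, 1476, 0]) cube([56, 56, 360]);
translate([2195, 408, 0]) cube([56, 56, 360]);
translate([2195, 1476, 0]) cube([56, 56, 360]);
translate([207, 408, 164]) cube([1988, 23, 146]);
translate([207, 1509, 164]) cube([1988, 23, 146]);
translate([151, 464, 164]) cube([23, 1012, 146]);
translate([2228, 464, 164]) cube([23, 1012, 146]);
translate([286, 408, 310]) cube([80, 1124, 22]);
translate([445, 408, 310]) cube([80, 1124, 22]);
translate([604, 408, 310]) cube([80, 1124, 22]);
translate([763, 408, 310]) cube([80, 1124, 22]);
translate([922, 408, 310]) cube([80, 1124, 22]);
translate([1081, 408, 310]) cube([80, 1124, 22]);
translate([1240, 408, 310]) cube([80, 1124, 22]);
translate([1399, 408, 310]) cube([80, 1124, 22]);
translate([1558, 408, 310]) cube([80, 1124, 22]);
translate([1717, 408, 310]) cube([80, 1124, 22]);
translate([1876, 408, 310]) cube([80, 1124, 22]);
translate([2035, 408, 310]) cube([80, 1124, 22]);


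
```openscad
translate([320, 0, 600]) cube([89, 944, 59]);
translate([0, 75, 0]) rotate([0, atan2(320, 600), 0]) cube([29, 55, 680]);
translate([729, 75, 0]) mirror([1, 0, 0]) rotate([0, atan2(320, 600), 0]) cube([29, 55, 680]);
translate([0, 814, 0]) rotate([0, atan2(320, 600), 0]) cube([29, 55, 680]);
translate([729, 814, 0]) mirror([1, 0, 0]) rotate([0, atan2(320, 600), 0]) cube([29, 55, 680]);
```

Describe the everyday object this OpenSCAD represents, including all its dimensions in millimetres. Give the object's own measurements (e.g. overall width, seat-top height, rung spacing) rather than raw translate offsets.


A sawhorse. A 89×944×59 mm beam (x, y, z) sits on two A-frame leg pairs. Each pair is two raked legs of 29×55 mm section (55 mm along y) splaying symmetrically in x. Each leg rises 600 mm vertically over 320 mm of horizontal reach and is 680 mm long along its own axis. Every leg's outer bottom edge rests on the floor and its outer top edge meets a bottom edge of the beam — the left legs (tilting toward +x) meet the beam's −x bottom edge, the right legs (their mirror images, tilting toward −x) meet its +x bottom edge — so the leg tops tuck under the beam, the beam's underside is 600 mm above the floor, and the feet are 729 mm apart outside-to-outside with the beam centred between them. The two leg pairs are set in 75 mm from either end of the beam.


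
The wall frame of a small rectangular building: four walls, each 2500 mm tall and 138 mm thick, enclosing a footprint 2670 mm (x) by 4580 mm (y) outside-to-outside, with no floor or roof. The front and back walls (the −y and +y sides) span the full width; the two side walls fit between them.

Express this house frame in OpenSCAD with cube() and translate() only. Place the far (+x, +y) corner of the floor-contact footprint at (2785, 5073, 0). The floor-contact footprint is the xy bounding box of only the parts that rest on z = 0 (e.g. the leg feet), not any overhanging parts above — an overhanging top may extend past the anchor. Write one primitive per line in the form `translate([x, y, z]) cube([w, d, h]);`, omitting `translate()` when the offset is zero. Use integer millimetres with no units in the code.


translate([115, 493, 0]) cube([2670, 138, 2500]);
translate([115, 4935, 0]) cube([2670, 138, 2500]);
translate([115, 631, 0]) cube([138, 4304, 2500]);
translate([2647, 631, 0]) cube([138, 4304, 2500]);


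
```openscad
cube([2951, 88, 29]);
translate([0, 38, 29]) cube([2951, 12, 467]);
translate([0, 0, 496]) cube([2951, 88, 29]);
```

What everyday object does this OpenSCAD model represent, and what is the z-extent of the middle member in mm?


An I-beam. The web height is 467 mm.

Two wide flanges with a thin centred web — an I-beam. Overall 525 mm minus two 29 mm flanges gives a web of 525 − 2·29 = 467 mm.


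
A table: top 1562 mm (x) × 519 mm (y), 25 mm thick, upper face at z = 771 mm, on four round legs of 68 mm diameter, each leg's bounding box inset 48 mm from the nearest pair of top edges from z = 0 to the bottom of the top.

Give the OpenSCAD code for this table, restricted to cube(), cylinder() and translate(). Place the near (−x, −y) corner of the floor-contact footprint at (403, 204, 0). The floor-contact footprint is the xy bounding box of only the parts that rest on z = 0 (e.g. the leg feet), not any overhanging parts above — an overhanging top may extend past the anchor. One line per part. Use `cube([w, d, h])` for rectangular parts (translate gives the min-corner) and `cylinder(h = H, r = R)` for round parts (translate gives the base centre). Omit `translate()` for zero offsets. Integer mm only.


// leg_h = 771 - 25 = 746
translate([355, 156, 746]) cube([1562, 519, 25]);
translate([437, 238, 0]) cylinder(h = 746, r = 34);
translate([1835, 238, 0]) cylinder(h = 746, r = 34);
translate([437, 593, 0]) cylinder(h = 746, r = 34);
translate([1835, 593, 0]) cylinder(h = 746, r = 34);


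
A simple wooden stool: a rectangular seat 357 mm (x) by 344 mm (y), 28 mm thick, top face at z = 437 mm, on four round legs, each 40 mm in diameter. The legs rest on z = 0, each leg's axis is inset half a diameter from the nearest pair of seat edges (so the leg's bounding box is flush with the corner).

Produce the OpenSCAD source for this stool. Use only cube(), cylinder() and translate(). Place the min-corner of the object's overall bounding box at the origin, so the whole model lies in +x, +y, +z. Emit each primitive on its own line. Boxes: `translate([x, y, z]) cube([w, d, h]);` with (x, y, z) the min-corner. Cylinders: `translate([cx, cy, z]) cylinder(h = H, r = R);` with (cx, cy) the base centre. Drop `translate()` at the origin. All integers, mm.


translate([0, 0, 409]) cube([357, 344, 28]);
translate([20, 20, 0]) cylinder(h = 409, r = 20);
translate([337, 20, 0]) cylinder(h = 409, r = 20);
translate([20, 324, 0]) cylinder(h = 409, r = 20);
translate([337, 324, 0]) cylinder(h = 409, r = 20);


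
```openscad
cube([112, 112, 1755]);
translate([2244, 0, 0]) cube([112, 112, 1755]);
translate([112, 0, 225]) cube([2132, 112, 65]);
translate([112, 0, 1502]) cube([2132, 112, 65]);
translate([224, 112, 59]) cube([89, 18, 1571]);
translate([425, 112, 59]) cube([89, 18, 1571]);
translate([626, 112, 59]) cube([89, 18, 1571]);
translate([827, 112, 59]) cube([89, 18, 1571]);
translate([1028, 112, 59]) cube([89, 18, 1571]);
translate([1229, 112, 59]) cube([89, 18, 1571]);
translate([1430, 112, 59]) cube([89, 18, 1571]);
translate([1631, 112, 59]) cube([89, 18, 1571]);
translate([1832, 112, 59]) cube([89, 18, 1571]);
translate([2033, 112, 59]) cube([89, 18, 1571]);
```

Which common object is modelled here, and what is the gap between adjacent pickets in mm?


A fence section. The picket gap is 112 mm.

Two posts, two rails, 10 pickets — a fence section. Span 2132 mm holds 10 pickets of 89 mm with 11 equal gaps: ⌊(2132 − 10·89) / 11⌋ = 112 mm.


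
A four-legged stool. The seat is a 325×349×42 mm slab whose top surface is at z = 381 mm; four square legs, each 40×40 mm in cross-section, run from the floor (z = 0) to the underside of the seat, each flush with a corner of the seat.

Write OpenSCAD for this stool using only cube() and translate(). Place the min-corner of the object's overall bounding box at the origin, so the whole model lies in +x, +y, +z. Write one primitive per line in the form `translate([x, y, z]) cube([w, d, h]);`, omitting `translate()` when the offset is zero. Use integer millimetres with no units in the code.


translate([0, 0, 339]) cube([325, 349, 42]);
cube([40, 40, 339]);
translate([285, 0, 0]) cube([40, 40, 339]);
translate([0, 309, 0]) cube([40, 40, 339]);
translate([285, 309, 0]) cube([40, 40, 339]);


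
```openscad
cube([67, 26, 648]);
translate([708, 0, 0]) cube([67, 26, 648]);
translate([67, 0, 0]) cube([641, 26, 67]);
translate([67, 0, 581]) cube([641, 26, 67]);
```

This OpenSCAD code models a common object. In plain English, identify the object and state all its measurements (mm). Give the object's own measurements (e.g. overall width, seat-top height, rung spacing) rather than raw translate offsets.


A rectangular picture frame lying in the x–z plane (depth along y). The opening is 641 mm wide (x) by 514 mm tall (z), surrounded by a border 67 mm wide on all four sides. The frame is 26 mm deep and is made of two full-height vertical stiles with two horizontal rails fitted between them.


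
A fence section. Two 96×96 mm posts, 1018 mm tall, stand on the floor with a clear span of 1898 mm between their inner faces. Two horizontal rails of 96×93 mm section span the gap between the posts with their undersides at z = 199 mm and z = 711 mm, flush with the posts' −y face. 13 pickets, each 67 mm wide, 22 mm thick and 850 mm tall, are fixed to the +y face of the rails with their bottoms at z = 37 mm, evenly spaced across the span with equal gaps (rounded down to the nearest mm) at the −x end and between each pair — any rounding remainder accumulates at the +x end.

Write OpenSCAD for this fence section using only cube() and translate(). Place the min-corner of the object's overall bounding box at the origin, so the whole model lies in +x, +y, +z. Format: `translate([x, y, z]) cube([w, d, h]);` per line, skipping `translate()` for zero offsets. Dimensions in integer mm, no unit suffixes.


cube([96, 96, 1018]);
translate([1994, 0, 0]) cube([96, 96, 1018]);
translate([96, 0, 199]) cube([1898, 96, 93]);
translate([96, 0, 711]) cube([1898, 96, 93]);
translate([169, 96, 37]) cube([67, 22, 850]);
translate([309, 96, 37]) cube([67, 22, 850]);
translate([449, 96, 37]) cube([67, 22, 850]);
translate([589, 96, 37]) cube([67, 22, 850]);
translate([729, 96, 37]) cube([67, 22, 850]);
translate([869, 96, 37]) cube([67, 22, 850]);
translate([1009, 96, 37]) cube([67, 22, 850]);
translate([1149, 96, 37]) cube([67, 22, 850]);
translate([1289, 96, 37]) cube([67, 22, 850]);
translate([1429, 96, 37]) cube([67, 22, 850]);
translate([1569, 96, 37]) cube([67, 22, 850]);
translate([1709, 96, 37]) cube([67, 22, 850]);
translate([1849, 96, 37]) cube([67, 22, 850]);


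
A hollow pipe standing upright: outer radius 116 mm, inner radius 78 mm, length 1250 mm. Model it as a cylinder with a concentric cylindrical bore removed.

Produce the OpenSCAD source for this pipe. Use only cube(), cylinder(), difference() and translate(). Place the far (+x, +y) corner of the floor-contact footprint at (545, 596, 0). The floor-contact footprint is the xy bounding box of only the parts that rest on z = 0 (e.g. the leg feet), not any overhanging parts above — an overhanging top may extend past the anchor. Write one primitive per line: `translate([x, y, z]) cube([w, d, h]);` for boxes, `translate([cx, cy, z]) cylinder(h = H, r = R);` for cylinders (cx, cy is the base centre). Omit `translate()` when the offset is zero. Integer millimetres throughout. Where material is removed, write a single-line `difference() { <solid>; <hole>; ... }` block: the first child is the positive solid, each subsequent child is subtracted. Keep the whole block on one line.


difference() { translate([429, 480, 0]) cylinder(h = 1250, r = 116); translate([429, 480, 0]) cylinder(h = 1250, r = 78); }


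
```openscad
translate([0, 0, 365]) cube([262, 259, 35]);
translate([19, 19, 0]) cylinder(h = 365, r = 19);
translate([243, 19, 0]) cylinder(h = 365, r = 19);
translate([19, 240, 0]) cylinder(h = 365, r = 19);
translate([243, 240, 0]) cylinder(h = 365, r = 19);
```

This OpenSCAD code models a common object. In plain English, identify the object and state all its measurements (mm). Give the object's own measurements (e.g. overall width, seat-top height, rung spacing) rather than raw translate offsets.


A four-legged stool. The seat is a 262×259×35 mm slab whose top surface is at z = 400 mm; four round legs, each 38 mm in diameter, run from the floor (z = 0) to the underside of the seat, each leg's axis is inset half a diameter from the nearest pair of seat edges (so the leg's bounding box is flush with the corner).


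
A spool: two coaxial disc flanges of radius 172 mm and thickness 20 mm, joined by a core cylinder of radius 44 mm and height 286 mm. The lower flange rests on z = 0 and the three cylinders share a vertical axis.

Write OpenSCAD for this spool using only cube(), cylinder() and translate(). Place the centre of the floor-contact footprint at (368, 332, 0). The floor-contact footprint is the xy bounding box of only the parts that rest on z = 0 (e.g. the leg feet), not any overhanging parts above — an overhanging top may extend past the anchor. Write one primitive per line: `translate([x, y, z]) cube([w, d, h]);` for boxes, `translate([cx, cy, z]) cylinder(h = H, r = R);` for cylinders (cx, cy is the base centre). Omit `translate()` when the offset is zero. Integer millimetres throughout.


translate([368, 332, 0]) cylinder(h = 20, r = 172);
translate([368, 332, 20]) cylinder(h = 286, r = 44);
translate([368, 332, 306]) cylinder(h = 20, r = 172);


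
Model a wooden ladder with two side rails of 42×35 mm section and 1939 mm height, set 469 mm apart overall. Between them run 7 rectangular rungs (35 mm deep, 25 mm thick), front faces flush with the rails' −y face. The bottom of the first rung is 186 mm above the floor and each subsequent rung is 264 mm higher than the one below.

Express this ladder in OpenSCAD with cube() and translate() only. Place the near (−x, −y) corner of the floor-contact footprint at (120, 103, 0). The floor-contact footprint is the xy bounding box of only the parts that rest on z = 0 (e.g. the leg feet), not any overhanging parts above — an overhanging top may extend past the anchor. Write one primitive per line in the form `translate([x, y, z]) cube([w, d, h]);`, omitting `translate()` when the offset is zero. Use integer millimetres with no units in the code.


translate([120, 103, 0]) cube([42, 35, 1939]);
translate([547, 103, 0]) cube([42, 35, 1939]);
translate([162, 103, 186]) cube([385, 35, 25]);
translate([162, 103, 450]) cube([385, 35, 25]);
translate([162, 103, 714]) cube([385, 35, 25]);
translate([162, 103, 978]) cube([385, 35, 25]);
translate([162, 103, 1242]) cube([385, 35, 25]);
translate([162, 103, 1506]) cube([385, 35, 25]);
translate([162, 103, 1770]) cube([385, 35, 25]);


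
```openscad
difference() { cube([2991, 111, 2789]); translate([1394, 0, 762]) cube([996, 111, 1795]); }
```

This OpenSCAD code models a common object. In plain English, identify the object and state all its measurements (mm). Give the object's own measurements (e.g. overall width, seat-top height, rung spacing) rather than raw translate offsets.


A wall 2991 mm long (x), 111 mm thick (y), 2789 mm tall, with a rectangular window opening cut through it. The opening is 996 mm wide and 1795 mm tall; its sill is at z = 762 mm and its near (−x) edge is 1394 mm from the wall's −x end. The opening passes through the full wall thickness.


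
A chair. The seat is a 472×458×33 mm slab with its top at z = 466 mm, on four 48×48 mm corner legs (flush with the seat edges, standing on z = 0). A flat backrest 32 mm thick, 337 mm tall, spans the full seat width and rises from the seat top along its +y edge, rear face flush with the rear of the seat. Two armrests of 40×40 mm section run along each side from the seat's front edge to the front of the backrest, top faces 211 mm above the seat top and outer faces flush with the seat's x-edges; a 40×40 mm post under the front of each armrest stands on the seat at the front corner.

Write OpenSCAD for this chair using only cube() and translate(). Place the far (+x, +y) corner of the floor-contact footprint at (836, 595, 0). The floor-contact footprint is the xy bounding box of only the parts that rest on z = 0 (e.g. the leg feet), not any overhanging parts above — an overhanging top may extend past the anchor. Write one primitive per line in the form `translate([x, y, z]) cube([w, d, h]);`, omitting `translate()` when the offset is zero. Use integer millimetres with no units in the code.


translate([364, 137, 433]) cube([472, 458, 33]);
translate([364, 137, 0]) cube([48, 48, 433]);
translate([788, 137, 0]) cube([48, 48, 433]);
translate([364, 547, 0]) cube([48, 48, 433]);
translate([788, 547, 0]) cube([48, 48, 433]);
translate([364, 563, 466]) cube([472, 32, 337]);
translate([364, 137, 637]) cube([40, 426, 40]);
translate([796, 137, 637]) cube([40, 426, 40]);
translate([364, 137, 466]) cube([40, 40, 171]);
translate([796, 137, 466]) cube([40, 40, 171]);


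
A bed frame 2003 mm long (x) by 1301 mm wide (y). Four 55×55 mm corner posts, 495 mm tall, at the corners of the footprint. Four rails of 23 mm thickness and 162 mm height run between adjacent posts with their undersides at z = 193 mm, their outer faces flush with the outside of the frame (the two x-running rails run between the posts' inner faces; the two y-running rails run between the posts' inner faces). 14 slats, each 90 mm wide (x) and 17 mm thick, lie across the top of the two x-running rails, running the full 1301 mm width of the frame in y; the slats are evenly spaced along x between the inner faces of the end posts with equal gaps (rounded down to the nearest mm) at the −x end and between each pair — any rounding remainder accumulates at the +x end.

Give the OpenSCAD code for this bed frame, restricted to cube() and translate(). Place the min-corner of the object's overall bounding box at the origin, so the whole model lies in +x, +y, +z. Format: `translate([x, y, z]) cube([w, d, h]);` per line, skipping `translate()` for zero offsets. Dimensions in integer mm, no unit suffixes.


cube([55, 55, 495]);
translate([0, 1246, 0]) cube([55, 55, 495]);
translate([1948, 0, 0]) cube([55, 55, 495]);
translate([1948, 1246, 0]) cube([55, 55, 495]);
translate([55, 0, 193]) cube([1893, 23, 162]);
translate([55, 1278, 193]) cube([1893, 23, 162]);
translate([0, 55, 193]) cube([23, 1191, 162]);
translate([1980, 55, 193]) cube([23, 1191, 162]);
translate([97, 0, 355]) cube([90, 1301, 17]);
translate([229, 0, 355]) cube([90, 1301, 17]);
translate([361, 0, 355]) cube([90, 1301, 17]);
translate([493, 0, 355]) cube([90, 1301, 17]);
translate([625, 0, 355]) cube([90, 1301, 17]);
translate([757, 0, 355]) cube([90, 1301, 17]);
translate([889, 0, 355]) cube([90, 1301, 17]);
translate([1021, 0, 355]) cube([90, 1301, 17]);
translate([1153, 0, 355]) cube([90, 1301, 17]);
translate([1285, 0, 355]) cube([90, 1301, 17]);
translate([1417, 0, 355]) cube([90, 1301, 17]);
translate([1549, 0, 355]) cube([90, 1301, 17]);
translate([1681, 0, 355]) cube([90, 1301, 17]);
translate([1813, 0, 355]) cube([90, 1301, 17]);


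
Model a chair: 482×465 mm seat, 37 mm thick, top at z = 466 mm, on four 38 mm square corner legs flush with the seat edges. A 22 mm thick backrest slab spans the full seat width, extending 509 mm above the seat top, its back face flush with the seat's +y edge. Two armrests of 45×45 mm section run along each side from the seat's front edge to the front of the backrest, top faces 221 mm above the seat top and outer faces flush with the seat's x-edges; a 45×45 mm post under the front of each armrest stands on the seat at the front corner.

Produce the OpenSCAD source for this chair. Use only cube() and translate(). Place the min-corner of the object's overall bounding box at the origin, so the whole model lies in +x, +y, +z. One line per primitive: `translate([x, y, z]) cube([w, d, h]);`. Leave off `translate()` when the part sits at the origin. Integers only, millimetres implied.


// leg_h = 466 - 37 = 429
// arm post h = 221 - 45 = 176
translate([0, 0, 429]) cube([482, 465, 37]);
cube([38, 38, 429]);
translate([444, 0, 0]) cube([38, 38, 429]);
translate([0, 427, 0]) cube([38, 38, 429]);
translate([444, 427, 0]) cube([38, 38, 429]);
translate([0, 443, 466]) cube([482, 22, 509]);
translate([0, 0, 642]) cube([45, 443, 45]);
translate([437, 0, 642]) cube([45, 443, 45]);
translate([0, 0, 466]) cube([45, 45, 176]);
translate([437, 0, 466]) cube([45, 45, 176]);


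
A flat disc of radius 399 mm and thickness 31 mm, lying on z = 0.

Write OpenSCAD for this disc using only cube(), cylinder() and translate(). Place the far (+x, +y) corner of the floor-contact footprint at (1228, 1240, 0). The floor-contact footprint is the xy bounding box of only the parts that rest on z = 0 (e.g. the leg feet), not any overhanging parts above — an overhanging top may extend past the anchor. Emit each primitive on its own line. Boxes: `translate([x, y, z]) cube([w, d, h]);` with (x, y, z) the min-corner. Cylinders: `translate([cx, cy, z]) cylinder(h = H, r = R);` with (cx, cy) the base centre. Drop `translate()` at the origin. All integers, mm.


translate([829, 841, 0]) cylinder(h = 31, r = 399);


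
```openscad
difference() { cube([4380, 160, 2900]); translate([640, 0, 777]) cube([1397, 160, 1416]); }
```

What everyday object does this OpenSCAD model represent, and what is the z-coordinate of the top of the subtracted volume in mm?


A wall with a window opening. The window head height is 2193 mm.

A wall with a rectangular opening subtracted — a window. Sill at z = 777, opening 1416 mm tall, so the head is at 777 + 1416 = 2193 mm.


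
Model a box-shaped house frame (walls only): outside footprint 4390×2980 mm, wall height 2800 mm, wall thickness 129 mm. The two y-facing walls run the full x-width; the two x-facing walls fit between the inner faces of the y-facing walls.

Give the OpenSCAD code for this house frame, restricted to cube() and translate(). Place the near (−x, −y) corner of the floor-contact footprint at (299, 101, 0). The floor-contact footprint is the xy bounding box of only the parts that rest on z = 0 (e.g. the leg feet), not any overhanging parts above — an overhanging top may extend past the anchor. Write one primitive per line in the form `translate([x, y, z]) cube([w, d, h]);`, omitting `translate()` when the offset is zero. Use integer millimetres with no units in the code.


translate([299, 101, 0]) cube([4390, 129, 2800]);
translate([299, 2952, 0]) cube([4390, 129, 2800]);
translate([299, 230, 0]) cube([129, 2722, 2800]);
translate([4560, 230, 0]) cube([129, 2722, 2800]);


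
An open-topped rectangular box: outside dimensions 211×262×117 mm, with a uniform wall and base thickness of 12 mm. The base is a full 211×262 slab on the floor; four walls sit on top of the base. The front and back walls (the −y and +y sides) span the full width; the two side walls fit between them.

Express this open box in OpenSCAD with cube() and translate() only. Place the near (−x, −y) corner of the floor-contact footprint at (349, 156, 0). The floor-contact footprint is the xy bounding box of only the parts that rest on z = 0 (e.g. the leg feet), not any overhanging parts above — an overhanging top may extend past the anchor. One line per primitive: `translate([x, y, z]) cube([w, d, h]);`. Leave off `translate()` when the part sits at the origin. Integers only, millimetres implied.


translate([349, 156, 0]) cube([211, 262, 12]);
translate([349, 156, 12]) cube([211, 12, 105]);
translate([349, 406, 12]) cube([211, 12, 105]);
translate([349, 168, 12]) cube([12, 238, 105]);
translate([548, 168, 12]) cube([12, 238, 105]);


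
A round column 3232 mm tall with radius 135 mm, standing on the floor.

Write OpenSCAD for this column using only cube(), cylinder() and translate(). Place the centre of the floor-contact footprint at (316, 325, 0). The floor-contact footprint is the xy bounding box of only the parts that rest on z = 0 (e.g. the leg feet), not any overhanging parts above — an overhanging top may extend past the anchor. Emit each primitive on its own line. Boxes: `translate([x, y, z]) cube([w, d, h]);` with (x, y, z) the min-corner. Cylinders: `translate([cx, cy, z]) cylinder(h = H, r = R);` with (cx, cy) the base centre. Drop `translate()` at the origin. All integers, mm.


translate([316, 325, 0]) cylinder(h = 3232, r = 135);


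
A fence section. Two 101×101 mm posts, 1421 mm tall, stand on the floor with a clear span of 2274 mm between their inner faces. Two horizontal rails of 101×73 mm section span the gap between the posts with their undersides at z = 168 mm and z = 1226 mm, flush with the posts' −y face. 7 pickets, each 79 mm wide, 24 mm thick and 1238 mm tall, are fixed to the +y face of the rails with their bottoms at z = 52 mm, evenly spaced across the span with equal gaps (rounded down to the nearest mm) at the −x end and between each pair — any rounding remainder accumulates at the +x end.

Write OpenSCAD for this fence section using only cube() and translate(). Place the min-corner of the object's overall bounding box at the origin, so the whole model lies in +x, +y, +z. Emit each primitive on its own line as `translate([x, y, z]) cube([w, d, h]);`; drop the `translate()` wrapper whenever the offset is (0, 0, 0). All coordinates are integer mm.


cube([101, 101, 1421]);
translate([2375, 0, 0]) cube([101, 101, 1421]);
translate([101, 0, 168]) cube([2274, 101, 73]);
translate([101, 0, 1226]) cube([2274, 101, 73]);
translate([316, 101, 52]) cube([79, 24, 1238]);
translate([610, 101, 52]) cube([79, 24, 1238]);
translate([904, 101, 52]) cube([79, 24, 1238]);
translate([1198, 101, 52]) cube([79, 24, 1238]);
translate([1492, 101, 52]) cube([79, 24, 1238]);
translate([1786, 101, 52]) cube([79, 24, 1238]);
translate([2080, 101, 52]) cube([79, 24, 1238]);


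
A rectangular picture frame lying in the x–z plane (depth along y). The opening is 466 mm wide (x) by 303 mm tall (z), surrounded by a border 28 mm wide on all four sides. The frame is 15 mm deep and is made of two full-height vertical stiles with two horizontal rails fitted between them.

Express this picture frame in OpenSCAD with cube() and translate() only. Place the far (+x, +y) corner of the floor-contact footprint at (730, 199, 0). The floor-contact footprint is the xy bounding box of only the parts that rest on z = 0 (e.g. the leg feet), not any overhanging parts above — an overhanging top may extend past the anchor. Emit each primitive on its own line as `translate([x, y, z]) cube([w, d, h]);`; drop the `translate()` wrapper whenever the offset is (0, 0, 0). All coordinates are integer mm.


translate([208, 184, 0]) cube([28, 15, 359]);
translate([702, 184, 0]) cube([28, 15, 359]);
translate([236, 184, 0]) cube([466, 15, 28]);
translate([236, 184, 331]) cube([466, 15, 28]);


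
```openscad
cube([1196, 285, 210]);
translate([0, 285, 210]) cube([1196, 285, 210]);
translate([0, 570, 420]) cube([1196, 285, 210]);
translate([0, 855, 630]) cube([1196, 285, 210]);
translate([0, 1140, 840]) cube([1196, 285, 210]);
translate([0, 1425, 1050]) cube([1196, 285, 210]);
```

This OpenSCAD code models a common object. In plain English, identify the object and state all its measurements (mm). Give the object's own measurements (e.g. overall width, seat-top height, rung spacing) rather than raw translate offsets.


A straight staircase of 6 solid steps. Each step is 1196 mm wide (x), 285 mm deep (y, the going) and 210 mm tall (the rise). The first step rests on the floor; each subsequent step sits one going further in +y and one rise higher in +z, directly behind and above the previous step with no overlap.


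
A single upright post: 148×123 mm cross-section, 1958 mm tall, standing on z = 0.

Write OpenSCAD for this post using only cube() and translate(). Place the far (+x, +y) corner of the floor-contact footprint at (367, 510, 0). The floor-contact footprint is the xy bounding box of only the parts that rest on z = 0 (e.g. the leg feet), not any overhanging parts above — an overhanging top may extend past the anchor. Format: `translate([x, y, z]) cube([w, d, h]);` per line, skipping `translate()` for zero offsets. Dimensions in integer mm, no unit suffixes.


translate([219, 387, 0]) cube([148, 123, 1958]);


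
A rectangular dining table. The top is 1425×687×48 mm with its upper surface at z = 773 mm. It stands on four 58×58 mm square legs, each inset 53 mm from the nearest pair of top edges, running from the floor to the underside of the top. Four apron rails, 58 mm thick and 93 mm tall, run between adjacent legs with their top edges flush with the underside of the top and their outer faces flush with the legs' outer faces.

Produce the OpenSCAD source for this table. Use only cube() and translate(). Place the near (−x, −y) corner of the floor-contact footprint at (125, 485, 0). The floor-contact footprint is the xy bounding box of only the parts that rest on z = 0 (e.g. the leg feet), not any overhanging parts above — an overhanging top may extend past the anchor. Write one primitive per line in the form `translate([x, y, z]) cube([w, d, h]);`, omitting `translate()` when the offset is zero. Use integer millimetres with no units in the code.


translate([72, 432, 725]) cube([1425, 687, 48]);
translate([125, 485, 0]) cube([58, 58, 725]);
translate([1386, 485, 0]) cube([58, 58, 725]);
translate([125, 1008, 0]) cube([58, 58, 725]);
translate([1386, 1008, 0]) cube([58, 58, 725]);
translate([183, 485, 632]) cube([1203, 58, 93]);
translate([183, 1008, 632]) cube([1203, 58, 93]);
translate([125, 543, 632]) cube([58, 465, 93]);
translate([1386, 543, 632]) cube([58, 465, 93]);


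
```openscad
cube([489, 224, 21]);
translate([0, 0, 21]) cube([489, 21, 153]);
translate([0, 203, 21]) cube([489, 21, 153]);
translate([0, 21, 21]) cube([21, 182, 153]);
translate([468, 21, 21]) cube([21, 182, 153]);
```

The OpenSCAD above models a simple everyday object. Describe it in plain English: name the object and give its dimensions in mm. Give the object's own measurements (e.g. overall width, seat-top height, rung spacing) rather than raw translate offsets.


An open-topped rectangular box: outside dimensions 489×224×174 mm, with a uniform wall and base thickness of 21 mm. The base is a full 489×224 slab on the floor; four walls sit on top of the base. The front and back walls (the −y and +y sides) span the full width; the two side walls fit between them.


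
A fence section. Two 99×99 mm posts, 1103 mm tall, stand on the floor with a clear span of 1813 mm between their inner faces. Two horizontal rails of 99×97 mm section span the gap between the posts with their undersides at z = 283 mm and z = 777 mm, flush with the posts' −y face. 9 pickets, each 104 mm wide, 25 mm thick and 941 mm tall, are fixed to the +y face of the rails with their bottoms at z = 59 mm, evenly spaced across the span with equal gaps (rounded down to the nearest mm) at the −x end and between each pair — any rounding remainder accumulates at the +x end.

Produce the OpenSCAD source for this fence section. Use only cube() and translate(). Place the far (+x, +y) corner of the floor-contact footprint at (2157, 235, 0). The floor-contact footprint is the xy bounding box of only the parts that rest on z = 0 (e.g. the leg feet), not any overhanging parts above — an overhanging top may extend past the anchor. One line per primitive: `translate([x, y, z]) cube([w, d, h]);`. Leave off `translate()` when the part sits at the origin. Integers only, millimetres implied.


translate([146, 136, 0]) cube([99, 99, 1103]);
translate([2058, 136, 0]) cube([99, 99, 1103]);
translate([245, 136, 283]) cube([1813, 99, 97]);
translate([245, 136, 777]) cube([1813, 99, 97]);
translate([332, 235, 59]) cube([104, 25, 941]);
translate([523, 235, 59]) cube([104, 25, 941]);
translate([714, 235, 59]) cube([104, 25, 941]);
translate([905, 235, 59]) cube([104, 25, 941]);
translate([1096, 235, 59]) cube([104, 25, 941]);
translate([1287, 235, 59]) cube([104, 25, 941]);
translate([1478, 235, 59]) cube([104, 25, 941]);
translate([1669, 235, 59]) cube([104, 25, 941]);
translate([1860, 235, 59]) cube([104, 25, 941]);
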